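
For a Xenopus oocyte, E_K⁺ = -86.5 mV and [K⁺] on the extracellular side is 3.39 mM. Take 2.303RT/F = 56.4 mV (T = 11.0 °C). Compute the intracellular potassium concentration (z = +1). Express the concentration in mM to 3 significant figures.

Nernst: E = (56.4/1) · log₁₀([out]/[in]), so log₁₀([out]/[in]) = -86.5 × 1 / 56.4 = -1.5337.
[out]/[in] = 10^(-1.5337) = 0.02926.
[in] = 3.39 / 0.02926 = 115.8 mM.

116 mM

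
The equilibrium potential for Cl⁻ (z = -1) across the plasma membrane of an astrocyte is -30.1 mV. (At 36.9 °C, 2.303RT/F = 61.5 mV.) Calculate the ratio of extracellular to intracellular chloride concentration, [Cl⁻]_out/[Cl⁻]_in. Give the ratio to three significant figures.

log₁₀([out]/[in]) = E·z/(61.5) = -30.1 × -1 / 61.5 = 0.4894
[out]/[in] = 10^(0.4894) = 3.086

3.09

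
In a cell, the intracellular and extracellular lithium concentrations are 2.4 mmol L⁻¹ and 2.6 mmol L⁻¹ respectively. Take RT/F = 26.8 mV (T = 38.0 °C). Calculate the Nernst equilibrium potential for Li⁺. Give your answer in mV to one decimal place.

2.1 mV

E = (26.8/z) · ln([Li⁺]_out/[Li⁺]_in) with z = +1.
= (26.8/1) · ln(2.6/2.4) = 26.80 · ln(1.083)
= 26.80 · (0.0800) = 2.15 mV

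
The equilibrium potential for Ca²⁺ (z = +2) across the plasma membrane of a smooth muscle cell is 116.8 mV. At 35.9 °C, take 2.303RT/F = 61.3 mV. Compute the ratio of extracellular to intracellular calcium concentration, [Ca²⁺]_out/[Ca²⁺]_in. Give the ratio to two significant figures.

6500

log₁₀([out]/[in]) = E·z/(61.3) = 116.8 × 2 / 61.3 = 3.8108
[out]/[in] = 10^(3.8108) = 6468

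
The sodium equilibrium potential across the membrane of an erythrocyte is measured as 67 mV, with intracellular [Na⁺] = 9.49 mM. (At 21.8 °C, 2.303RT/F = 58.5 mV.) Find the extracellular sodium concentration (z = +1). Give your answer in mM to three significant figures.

Nernst: E = (58.5/1) · log₁₀([out]/[in]), so log₁₀([out]/[in]) = 67.0 × 1 / 58.5 = 1.1453.
[out]/[in] = 10^(1.1453) = 13.97.
[out] = 13.97 × 9.49 = 132.6 mM.

133 mM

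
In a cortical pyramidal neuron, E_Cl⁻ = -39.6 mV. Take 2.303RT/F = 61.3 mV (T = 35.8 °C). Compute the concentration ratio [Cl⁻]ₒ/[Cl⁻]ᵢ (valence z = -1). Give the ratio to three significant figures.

4.43

log₁₀([out]/[in]) = E·z/(61.3) = -39.6 × -1 / 61.3 = 0.6460
[out]/[in] = 10^(0.6460) = 4.426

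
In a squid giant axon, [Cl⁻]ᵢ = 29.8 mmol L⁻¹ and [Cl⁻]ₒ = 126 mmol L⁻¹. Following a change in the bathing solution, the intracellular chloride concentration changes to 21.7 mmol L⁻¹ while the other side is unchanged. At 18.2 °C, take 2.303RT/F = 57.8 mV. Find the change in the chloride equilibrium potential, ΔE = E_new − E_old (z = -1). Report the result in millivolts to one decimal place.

E_old = (57.8/-1)·log₁₀(126/29.8) = -36.19 mV
E_new = (57.8/-1)·log₁₀(126/21.7) = -44.15 mV
ΔE = -44.15 − (-36.19) = -7.96 mV

-8.0 mV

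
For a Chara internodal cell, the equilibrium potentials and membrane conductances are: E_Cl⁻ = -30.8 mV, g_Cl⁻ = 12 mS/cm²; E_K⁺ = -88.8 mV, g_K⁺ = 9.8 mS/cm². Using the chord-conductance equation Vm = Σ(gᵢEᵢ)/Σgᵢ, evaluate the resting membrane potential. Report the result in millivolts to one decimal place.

Σ gᵢEᵢ = 12·(-30.8) + 9.8·(-88.8) = -1239.84
Σ gᵢ = 12 + 9.8 = 21.8
Vm = -1239.84 / 21.8 = -56.87 mV

-56.9 mV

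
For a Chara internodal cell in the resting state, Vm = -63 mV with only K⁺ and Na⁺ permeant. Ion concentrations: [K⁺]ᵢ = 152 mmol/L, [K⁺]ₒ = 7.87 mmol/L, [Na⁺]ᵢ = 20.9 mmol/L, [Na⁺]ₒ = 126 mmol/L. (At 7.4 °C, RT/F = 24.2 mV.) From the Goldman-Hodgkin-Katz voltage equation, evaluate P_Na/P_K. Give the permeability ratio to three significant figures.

Let α = P_Na/P_K. GHK: Vm = 24.2·ln[(Kₒ + α·Naₒ)/(Kᵢ + α·Naᵢ)].
e^(Vm/24.2) = e^(-63.0/24.2) = 0.074028
So 0.074028·(Kᵢ + α·Naᵢ) = Kₒ + α·Naₒ → α = (0.074028·152.0 − 7.87) / (126.0 − 0.074028·20.9)
α = (11.25 − 7.87) / (126.0 − 1.547) = 3.382/124.5 = 0.02718

0.0272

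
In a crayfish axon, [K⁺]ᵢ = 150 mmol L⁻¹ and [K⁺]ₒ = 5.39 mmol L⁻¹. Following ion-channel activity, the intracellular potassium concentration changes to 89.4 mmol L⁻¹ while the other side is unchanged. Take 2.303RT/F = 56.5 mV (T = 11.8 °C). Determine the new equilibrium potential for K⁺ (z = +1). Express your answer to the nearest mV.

-69 mV

After the shift: [K⁺]_out = 5.39, [K⁺]_in = 89.4 mmol L⁻¹.
E_new = (56.5/1)·log₁₀(5.39/89.4) = 56.50 · (-1.2197) = -68.92 mV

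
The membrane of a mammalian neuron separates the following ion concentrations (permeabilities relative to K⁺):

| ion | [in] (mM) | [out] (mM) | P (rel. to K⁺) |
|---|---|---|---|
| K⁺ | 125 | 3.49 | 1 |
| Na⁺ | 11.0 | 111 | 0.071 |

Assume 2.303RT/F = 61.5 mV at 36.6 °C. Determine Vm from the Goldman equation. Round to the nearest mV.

-64 mV

Vm = 61.5 · log₁₀[(Σ P·[cation]ₒ + Σ P·[anion]ᵢ) / (Σ P·[cation]ᵢ + Σ P·[anion]ₒ)]
Numerator = 1×3.49 + 0.071×111 = 11.37
Denominator = 1×125 + 0.071×11.0 = 125.8
Vm = 61.5 · log₁₀(0.090403) = 61.5 × (-1.0438) = -64.19 mV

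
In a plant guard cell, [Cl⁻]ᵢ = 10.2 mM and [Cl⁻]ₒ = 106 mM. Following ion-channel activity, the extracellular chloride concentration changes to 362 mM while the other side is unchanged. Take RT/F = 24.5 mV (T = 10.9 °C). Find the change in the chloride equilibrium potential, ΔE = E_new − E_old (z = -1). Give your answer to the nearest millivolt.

-30 mV

E_old = (24.5/-1)·ln(106/10.2) = -57.36 mV
E_new = (24.5/-1)·ln(362/10.2) = -87.45 mV
ΔE = -87.45 − (-57.36) = -30.09 mV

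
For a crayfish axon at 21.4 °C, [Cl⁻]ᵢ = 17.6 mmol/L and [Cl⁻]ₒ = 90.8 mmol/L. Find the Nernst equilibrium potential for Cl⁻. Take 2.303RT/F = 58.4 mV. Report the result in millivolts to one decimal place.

-41.6 mV

E = (58.4/z) · log₁₀([Cl⁻]_out/[Cl⁻]_in) with z = -1.
For an anion, dividing by z = -1 reverses the sign.
= (58.4/-1) · log₁₀(90.8/17.6) = -58.40 · log₁₀(5.159)
= -58.40 · (0.7126) = -41.61 mV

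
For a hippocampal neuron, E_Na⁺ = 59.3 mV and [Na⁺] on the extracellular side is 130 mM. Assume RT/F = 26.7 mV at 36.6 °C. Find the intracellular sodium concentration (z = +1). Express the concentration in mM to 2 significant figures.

14 mM

Nernst: E = (26.7/1) · ln([out]/[in]), so ln([out]/[in]) = 59.3 × 1 / 26.7 = 2.2210.
[out]/[in] = e^(2.2210) = 9.216.
[in] = 130 / 9.216 = 14.11 mM.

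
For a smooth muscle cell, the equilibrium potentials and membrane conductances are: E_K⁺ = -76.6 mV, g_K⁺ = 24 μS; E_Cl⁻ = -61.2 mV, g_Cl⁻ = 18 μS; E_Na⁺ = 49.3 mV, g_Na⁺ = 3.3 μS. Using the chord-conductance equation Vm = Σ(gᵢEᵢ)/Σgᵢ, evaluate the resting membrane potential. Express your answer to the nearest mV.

-61 mV

Σ gᵢEᵢ = 24·(-76.6) + 18·(-61.2) + 3.3·(49.3) = -2777.31
Σ gᵢ = 24 + 18 + 3.3 = 45.3
Vm = -2777.31 / 45.3 = -61.31 mV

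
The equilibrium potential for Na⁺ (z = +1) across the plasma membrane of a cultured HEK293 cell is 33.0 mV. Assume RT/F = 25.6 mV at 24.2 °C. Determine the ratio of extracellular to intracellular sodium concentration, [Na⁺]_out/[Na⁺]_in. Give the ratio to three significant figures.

ln([out]/[in]) = E·z/(25.6) = 33.0 × 1 / 25.6 = 1.2891
[out]/[in] = e^(1.2891) = 3.629

3.63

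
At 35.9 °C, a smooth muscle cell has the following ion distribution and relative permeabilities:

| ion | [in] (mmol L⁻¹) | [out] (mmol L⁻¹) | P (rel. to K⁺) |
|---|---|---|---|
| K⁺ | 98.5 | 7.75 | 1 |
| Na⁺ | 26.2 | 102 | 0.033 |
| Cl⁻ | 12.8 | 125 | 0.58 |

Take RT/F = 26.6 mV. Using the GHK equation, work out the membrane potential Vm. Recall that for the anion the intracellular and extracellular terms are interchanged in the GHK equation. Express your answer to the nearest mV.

Vm = 26.6 · ln[(Σ P·[cation]ₒ + Σ P·[anion]ᵢ) / (Σ P·[cation]ᵢ + Σ P·[anion]ₒ)]
Numerator = 1×7.75 + 0.033×102 + 0.58×12.8 = 18.54
Denominator = 1×98.5 + 0.033×26.2 + 0.58×125 = 171.9
Vm = 26.6 · ln(0.10788) = 26.6 × (-2.2268) = -59.23 mV

-59 mV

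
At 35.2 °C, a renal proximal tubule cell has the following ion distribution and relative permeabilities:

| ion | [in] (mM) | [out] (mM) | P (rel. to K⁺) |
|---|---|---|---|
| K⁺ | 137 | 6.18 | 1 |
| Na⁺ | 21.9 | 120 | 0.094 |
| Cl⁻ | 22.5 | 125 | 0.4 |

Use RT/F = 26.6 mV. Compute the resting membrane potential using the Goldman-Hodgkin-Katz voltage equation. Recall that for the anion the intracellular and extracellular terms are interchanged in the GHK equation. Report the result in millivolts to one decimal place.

Vm = 26.6 · ln[(Σ P·[cation]ₒ + Σ P·[anion]ᵢ) / (Σ P·[cation]ᵢ + Σ P·[anion]ₒ)]
Numerator = 1×6.18 + 0.094×120 + 0.4×22.5 = 26.46
Denominator = 1×137 + 0.094×21.9 + 0.4×125 = 189.1
Vm = 26.6 · ln(0.13996) = 26.6 × (-1.9664) = -52.31 mV

-52.3 mV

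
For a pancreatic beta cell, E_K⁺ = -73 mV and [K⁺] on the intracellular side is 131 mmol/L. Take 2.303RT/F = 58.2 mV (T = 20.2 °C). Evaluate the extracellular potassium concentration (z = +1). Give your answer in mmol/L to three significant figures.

Nernst: E = (58.2/1) · log₁₀([out]/[in]), so log₁₀([out]/[in]) = -73.0 × 1 / 58.2 = -1.2543.
[out]/[in] = 10^(-1.2543) = 0.05568.
[out] = 0.05568 × 131 = 7.294 mmol/L.

7.29 mmol/L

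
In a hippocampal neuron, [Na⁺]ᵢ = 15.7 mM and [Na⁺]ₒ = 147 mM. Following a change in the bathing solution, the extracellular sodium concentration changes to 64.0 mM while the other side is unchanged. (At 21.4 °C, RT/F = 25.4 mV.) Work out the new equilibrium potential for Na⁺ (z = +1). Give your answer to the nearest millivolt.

After the shift: [Na⁺]_out = 64.0, [Na⁺]_in = 15.7 mM.
E_new = (25.4/1)·ln(64.0/15.7) = 25.40 · (1.4052) = 35.69 mV

36 mV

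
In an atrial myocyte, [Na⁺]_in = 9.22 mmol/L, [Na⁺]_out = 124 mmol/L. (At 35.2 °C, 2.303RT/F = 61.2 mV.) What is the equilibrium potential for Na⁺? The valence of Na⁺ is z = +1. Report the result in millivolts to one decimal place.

69.1 mV

E = (61.2/z) · log₁₀([Na⁺]_out/[Na⁺]_in) with z = +1.
= (61.2/1) · log₁₀(124/9.22) = 61.20 · log₁₀(13.45)
= 61.20 · (1.1287) = 69.08 mV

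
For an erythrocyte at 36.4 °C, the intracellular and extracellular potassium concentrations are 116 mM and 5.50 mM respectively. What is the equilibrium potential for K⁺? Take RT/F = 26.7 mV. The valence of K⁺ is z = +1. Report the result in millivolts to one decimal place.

E = (26.7/z) · ln([K⁺]_out/[K⁺]_in) with z = +1.
= (26.7/1) · ln(5.50/116) = 26.70 · ln(0.04741)
= 26.70 · (-3.0488) = -81.40 mV

-81.4 mV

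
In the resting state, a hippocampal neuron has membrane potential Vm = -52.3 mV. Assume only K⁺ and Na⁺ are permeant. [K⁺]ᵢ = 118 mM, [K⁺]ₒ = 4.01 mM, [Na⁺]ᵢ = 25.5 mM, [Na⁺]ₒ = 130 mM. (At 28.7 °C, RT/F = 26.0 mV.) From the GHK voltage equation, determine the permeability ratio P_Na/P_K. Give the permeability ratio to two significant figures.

0.093

Let α = P_Na/P_K. GHK: Vm = 26.0·ln[(Kₒ + α·Naₒ)/(Kᵢ + α·Naᵢ)].
e^(Vm/26.0) = e^(-52.3/26.0) = 0.13378
So 0.13378·(Kᵢ + α·Naᵢ) = Kₒ + α·Naₒ → α = (0.13378·118.0 − 4.01) / (130.0 − 0.13378·25.5)
α = (15.79 − 4.01) / (130.0 − 3.411) = 11.78/126.6 = 0.09303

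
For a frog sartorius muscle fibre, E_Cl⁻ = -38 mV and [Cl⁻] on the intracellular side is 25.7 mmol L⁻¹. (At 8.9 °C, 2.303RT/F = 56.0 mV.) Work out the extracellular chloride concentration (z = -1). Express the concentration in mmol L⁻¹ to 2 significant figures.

Nernst: E = (56.0/-1) · log₁₀([out]/[in]), so log₁₀([out]/[in]) = -38.0 × -1 / 56.0 = 0.6786.
[out]/[in] = 10^(0.6786) = 4.771.
[out] = 4.771 × 25.7 = 122.6 mmol L⁻¹.

120 mmol L⁻¹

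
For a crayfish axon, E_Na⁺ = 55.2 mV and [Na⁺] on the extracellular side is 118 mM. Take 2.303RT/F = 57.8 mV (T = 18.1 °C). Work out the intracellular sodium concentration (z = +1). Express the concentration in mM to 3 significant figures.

13.1 mM

Nernst: E = (57.8/1) · log₁₀([out]/[in]), so log₁₀([out]/[in]) = 55.2 × 1 / 57.8 = 0.9550.
[out]/[in] = 10^(0.9550) = 9.016.
[in] = 118 / 9.016 = 13.09 mM.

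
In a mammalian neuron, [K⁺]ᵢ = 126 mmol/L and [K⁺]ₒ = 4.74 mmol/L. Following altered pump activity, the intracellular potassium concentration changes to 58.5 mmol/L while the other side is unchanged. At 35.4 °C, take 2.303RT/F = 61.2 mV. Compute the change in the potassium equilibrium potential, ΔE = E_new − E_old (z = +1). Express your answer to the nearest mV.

20 mV

E_old = (61.2/1)·log₁₀(4.74/126) = -87.19 mV
E_new = (61.2/1)·log₁₀(4.74/58.5) = -66.79 mV
ΔE = -66.79 − (-87.19) = 20.39 mV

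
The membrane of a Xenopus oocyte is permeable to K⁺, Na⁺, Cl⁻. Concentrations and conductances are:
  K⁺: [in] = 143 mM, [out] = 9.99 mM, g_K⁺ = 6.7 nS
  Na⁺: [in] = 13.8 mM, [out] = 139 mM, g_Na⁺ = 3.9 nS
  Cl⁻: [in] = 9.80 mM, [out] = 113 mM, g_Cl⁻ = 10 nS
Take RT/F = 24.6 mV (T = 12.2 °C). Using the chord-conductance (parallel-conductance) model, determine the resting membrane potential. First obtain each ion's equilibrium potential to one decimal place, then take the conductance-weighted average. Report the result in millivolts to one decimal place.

E_K⁺ = (24.6/1)·ln(9.99/143) = -65.5 mV
E_Na⁺ = (24.6/1)·ln(139/13.8) = 56.8 mV
E_Cl⁻ = (24.6/-1)·ln(113/9.80) = -60.1 mV
Vm = (Σ gᵢEᵢ)/(Σ gᵢ) = (6.7·-65.5 + 3.9·56.8 + 10·-60.1) / (6.7 + 3.9 + 10)
= -818.33 / 20.6 = -39.72 mV

-39.7 mV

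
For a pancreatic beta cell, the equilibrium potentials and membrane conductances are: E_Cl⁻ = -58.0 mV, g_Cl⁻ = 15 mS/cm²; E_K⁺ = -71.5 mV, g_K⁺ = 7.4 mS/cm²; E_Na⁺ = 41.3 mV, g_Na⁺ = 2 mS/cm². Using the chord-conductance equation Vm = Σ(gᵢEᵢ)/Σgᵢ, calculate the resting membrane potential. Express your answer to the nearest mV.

Σ gᵢEᵢ = 15·(-58.0) + 7.4·(-71.5) + 2·(41.3) = -1316.50
Σ gᵢ = 15 + 7.4 + 2 = 24.4
Vm = -1316.50 / 24.4 = -53.95 mV

-54 mV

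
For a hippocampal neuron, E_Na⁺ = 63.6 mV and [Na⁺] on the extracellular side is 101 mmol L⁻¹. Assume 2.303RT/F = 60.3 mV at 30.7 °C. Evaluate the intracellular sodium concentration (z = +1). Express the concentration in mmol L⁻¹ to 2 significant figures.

Nernst: E = (60.3/1) · log₁₀([out]/[in]), so log₁₀([out]/[in]) = 63.6 × 1 / 60.3 = 1.0547.
[out]/[in] = 10^(1.0547) = 11.34.
[in] = 101 / 11.34 = 8.904 mmol L⁻¹.

8.9 mmol L⁻¹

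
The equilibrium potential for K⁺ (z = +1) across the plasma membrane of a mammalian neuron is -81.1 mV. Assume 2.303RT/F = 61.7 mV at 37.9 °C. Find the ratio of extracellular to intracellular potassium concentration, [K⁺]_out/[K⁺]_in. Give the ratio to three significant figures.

0.0485

log₁₀([out]/[in]) = E·z/(61.7) = -81.1 × 1 / 61.7 = -1.3144
[out]/[in] = 10^(-1.3144) = 0.04848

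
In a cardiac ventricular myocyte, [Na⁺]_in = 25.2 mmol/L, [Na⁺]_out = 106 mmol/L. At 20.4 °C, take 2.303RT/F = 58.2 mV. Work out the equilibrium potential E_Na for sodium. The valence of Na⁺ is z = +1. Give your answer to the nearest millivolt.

36 mV

E = (58.2/z) · log₁₀([Na⁺]_out/[Na⁺]_in) with z = +1.
= (58.2/1) · log₁₀(106/25.2) = 58.20 · log₁₀(4.206)
= 58.20 · (0.6239) = 36.31 mV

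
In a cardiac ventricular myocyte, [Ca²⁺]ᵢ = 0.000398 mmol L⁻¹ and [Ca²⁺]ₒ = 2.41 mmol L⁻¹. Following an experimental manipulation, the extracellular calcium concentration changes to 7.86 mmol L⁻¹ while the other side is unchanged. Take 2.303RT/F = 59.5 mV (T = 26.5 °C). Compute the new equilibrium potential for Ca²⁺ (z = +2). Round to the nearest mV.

128 mV

After the shift: [Ca²⁺]_out = 7.86, [Ca²⁺]_in = 0.000398 mmol L⁻¹.
E_new = (59.5/2)·log₁₀(7.86/0.000398) = 29.75 · (4.2955) = 127.79 mV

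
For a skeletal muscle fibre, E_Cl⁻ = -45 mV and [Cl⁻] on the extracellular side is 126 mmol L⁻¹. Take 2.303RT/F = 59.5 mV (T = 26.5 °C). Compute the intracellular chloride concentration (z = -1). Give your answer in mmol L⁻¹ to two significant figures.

22 mmol L⁻¹

Nernst: E = (59.5/-1) · log₁₀([out]/[in]), so log₁₀([out]/[in]) = -45.0 × -1 / 59.5 = 0.7563.
[out]/[in] = 10^(0.7563) = 5.706.
[in] = 126 / 5.706 = 22.08 mmol L⁻¹.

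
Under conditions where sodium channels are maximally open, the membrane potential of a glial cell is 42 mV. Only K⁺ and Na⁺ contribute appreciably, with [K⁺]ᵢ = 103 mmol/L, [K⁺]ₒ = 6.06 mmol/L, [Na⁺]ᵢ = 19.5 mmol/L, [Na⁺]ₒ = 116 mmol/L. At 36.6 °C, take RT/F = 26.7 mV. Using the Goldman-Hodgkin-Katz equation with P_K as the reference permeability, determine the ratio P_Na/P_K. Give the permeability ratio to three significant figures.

Let α = P_Na/P_K. GHK: Vm = 26.7·ln[(Kₒ + α·Naₒ)/(Kᵢ + α·Naᵢ)].
e^(Vm/26.7) = e^(42.0/26.7) = 4.8213
So 4.8213·(Kᵢ + α·Naᵢ) = Kₒ + α·Naₒ → α = (4.8213·103.0 − 6.06) / (116.0 − 4.8213·19.5)
α = (496.6 − 6.06) / (116.0 − 94.01) = 490.5/21.99 = 22.31

22.3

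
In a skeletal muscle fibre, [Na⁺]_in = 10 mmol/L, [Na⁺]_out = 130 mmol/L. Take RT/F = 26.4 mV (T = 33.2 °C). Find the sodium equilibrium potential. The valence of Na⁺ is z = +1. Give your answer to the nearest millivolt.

68 mV

E = (26.4/z) · ln([Na⁺]_out/[Na⁺]_in) with z = +1.
= (26.4/1) · ln(130/10) = 26.40 · ln(13)
= 26.40 · (2.5649) = 67.71 mV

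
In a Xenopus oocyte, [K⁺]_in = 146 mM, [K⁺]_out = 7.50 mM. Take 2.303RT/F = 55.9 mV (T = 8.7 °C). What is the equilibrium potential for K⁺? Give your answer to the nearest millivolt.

-72 mV

E = (55.9/z) · log₁₀([K⁺]_out/[K⁺]_in) with z = +1.
= (55.9/1) · log₁₀(7.50/146) = 55.90 · log₁₀(0.05137)
= 55.90 · (-1.2893) = -72.07 mV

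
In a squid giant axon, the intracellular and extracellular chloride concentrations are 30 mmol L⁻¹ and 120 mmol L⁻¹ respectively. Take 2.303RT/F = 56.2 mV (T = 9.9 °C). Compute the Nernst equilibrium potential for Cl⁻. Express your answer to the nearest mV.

E = (56.2/z) · log₁₀([Cl⁻]_out/[Cl⁻]_in) with z = -1.
For an anion, dividing by z = -1 reverses the sign.
= (56.2/-1) · log₁₀(120/30) = -56.20 · log₁₀(4)
= -56.20 · (0.6021) = -33.84 mV

-34 mV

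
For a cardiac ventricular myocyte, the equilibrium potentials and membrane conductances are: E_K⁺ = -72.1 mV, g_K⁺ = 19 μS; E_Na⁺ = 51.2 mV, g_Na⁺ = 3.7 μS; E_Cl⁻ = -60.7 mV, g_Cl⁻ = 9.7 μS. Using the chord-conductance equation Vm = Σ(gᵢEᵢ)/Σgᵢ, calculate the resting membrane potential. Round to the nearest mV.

-55 mV

Σ gᵢEᵢ = 19·(-72.1) + 3.7·(51.2) + 9.7·(-60.7) = -1769.25
Σ gᵢ = 19 + 3.7 + 9.7 = 32.4
Vm = -1769.25 / 32.4 = -54.61 mV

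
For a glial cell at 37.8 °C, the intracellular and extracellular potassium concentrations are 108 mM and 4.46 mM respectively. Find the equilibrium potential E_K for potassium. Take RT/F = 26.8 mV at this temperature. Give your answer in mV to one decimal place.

-85.4 mV

E = (26.8/z) · ln([K⁺]_out/[K⁺]_in) with z = +1.
= (26.8/1) · ln(4.46/108) = 26.80 · ln(0.0413)
= 26.80 · (-3.1870) = -85.41 mV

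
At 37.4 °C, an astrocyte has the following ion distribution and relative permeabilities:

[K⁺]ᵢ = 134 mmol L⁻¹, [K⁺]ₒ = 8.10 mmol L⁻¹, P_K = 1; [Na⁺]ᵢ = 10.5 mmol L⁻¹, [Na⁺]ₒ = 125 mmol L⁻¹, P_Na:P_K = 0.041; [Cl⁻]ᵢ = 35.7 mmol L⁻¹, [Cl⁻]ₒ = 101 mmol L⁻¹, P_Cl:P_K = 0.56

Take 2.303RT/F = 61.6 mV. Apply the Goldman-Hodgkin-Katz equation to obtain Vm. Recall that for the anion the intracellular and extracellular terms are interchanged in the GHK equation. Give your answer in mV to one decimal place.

-46.8 mV

Vm = 61.6 · log₁₀[(Σ P·[cation]ₒ + Σ P·[anion]ᵢ) / (Σ P·[cation]ᵢ + Σ P·[anion]ₒ)]
Numerator = 1×8.10 + 0.041×125 + 0.56×35.7 = 33.22
Denominator = 1×134 + 0.041×10.5 + 0.56×101 = 191
Vm = 61.6 · log₁₀(0.17392) = 61.6 × (-0.7597) = -46.79 mV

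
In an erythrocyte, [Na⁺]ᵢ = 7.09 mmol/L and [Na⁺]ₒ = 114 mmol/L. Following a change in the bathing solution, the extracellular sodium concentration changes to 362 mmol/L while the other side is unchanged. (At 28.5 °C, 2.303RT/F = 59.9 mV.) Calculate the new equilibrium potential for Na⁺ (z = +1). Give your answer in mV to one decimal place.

After the shift: [Na⁺]_out = 362, [Na⁺]_in = 7.09 mmol/L.
E_new = (59.9/1)·log₁₀(362/7.09) = 59.90 · (1.7081) = 102.31 mV

102.3 mV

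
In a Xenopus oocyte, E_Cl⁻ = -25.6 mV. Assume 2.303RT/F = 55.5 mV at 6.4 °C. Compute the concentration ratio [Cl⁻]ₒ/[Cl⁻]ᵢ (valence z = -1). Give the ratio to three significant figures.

log₁₀([out]/[in]) = E·z/(55.5) = -25.6 × -1 / 55.5 = 0.4613
[out]/[in] = 10^(0.4613) = 2.892

2.89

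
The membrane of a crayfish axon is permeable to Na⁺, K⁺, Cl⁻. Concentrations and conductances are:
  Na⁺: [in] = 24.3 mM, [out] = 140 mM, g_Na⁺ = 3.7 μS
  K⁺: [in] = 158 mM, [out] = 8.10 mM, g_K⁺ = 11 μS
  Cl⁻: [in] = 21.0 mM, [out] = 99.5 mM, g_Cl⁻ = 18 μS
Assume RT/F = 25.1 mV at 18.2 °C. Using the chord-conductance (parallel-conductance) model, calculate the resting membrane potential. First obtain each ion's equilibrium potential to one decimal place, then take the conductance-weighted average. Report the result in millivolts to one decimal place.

-41.6 mV

E_Na⁺ = (25.1/1)·ln(140/24.3) = 44.0 mV
E_K⁺ = (25.1/1)·ln(8.10/158) = -74.6 mV
E_Cl⁻ = (25.1/-1)·ln(99.5/21.0) = -39.0 mV
Vm = (Σ gᵢEᵢ)/(Σ gᵢ) = (3.7·44.0 + 11·-74.6 + 18·-39.0) / (3.7 + 11 + 18)
= -1359.80 / 32.7 = -41.58 mV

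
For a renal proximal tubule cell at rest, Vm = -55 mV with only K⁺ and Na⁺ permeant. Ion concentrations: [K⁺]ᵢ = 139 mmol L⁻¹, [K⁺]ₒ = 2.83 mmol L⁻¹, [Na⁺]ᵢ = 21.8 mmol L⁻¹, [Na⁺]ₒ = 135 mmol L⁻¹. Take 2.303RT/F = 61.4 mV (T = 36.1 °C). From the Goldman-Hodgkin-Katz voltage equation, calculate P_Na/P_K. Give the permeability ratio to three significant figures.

Let α = P_Na/P_K. GHK: Vm = 61.4·log₁₀[(Kₒ + α·Naₒ)/(Kᵢ + α·Naᵢ)].
10^(Vm/61.4) = 10^(-55.0/61.4) = 0.12713
So 0.12713·(Kᵢ + α·Naᵢ) = Kₒ + α·Naₒ → α = (0.12713·139.0 − 2.83) / (135.0 − 0.12713·21.8)
α = (17.67 − 2.83) / (135.0 − 2.771) = 14.84/132.2 = 0.1122

0.112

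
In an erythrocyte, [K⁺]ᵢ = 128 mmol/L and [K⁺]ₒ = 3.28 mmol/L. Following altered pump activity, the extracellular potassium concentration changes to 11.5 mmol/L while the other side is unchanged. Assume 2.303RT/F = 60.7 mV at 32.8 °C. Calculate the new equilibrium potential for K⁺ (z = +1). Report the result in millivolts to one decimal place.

-63.5 mV

After the shift: [K⁺]_out = 11.5, [K⁺]_in = 128 mmol/L.
E_new = (60.7/1)·log₁₀(11.5/128) = 60.70 · (-1.0465) = -63.52 mV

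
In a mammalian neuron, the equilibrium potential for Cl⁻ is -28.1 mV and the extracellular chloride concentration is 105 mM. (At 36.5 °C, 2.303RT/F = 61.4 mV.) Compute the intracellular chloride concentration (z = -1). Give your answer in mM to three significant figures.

36.6 mM

Nernst: E = (61.4/-1) · log₁₀([out]/[in]), so log₁₀([out]/[in]) = -28.1 × -1 / 61.4 = 0.4577.
[out]/[in] = 10^(0.4577) = 2.868.
[in] = 105 / 2.868 = 36.6 mM.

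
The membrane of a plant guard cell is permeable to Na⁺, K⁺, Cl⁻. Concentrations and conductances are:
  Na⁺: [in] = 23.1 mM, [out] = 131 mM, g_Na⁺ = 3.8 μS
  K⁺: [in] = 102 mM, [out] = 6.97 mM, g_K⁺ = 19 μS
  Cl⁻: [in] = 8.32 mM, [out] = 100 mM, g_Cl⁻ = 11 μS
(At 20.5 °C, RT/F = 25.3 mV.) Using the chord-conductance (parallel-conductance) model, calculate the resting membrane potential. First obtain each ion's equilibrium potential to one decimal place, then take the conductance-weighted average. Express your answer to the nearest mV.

-54 mV

E_Na⁺ = (25.3/1)·ln(131/23.1) = 43.9 mV
E_K⁺ = (25.3/1)·ln(6.97/102) = -67.9 mV
E_Cl⁻ = (25.3/-1)·ln(100/8.32) = -62.9 mV
Vm = (Σ gᵢEᵢ)/(Σ gᵢ) = (3.8·43.9 + 19·-67.9 + 11·-62.9) / (3.8 + 19 + 11)
= -1815.18 / 33.8 = -53.70 mV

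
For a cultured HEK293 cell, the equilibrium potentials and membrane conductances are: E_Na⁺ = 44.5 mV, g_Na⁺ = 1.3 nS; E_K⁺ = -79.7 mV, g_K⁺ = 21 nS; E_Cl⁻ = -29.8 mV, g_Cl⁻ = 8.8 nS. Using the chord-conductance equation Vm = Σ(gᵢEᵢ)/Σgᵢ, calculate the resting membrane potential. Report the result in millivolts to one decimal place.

Σ gᵢEᵢ = 1.3·(44.5) + 21·(-79.7) + 8.8·(-29.8) = -1878.09
Σ gᵢ = 1.3 + 21 + 8.8 = 31.1
Vm = -1878.09 / 31.1 = -60.39 mV

-60.4 mV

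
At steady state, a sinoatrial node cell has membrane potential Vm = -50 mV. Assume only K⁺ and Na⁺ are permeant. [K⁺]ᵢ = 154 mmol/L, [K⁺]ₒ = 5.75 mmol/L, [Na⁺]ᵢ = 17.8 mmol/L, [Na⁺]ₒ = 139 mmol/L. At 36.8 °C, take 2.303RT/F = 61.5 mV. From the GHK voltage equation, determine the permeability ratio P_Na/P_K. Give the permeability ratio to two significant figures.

0.13

Let α = P_Na/P_K. GHK: Vm = 61.5·log₁₀[(Kₒ + α·Naₒ)/(Kᵢ + α·Naᵢ)].
10^(Vm/61.5) = 10^(-50.0/61.5) = 0.15381
So 0.15381·(Kᵢ + α·Naᵢ) = Kₒ + α·Naₒ → α = (0.15381·154.0 − 5.75) / (139.0 − 0.15381·17.8)
α = (23.69 − 5.75) / (139.0 − 2.738) = 17.94/136.3 = 0.1316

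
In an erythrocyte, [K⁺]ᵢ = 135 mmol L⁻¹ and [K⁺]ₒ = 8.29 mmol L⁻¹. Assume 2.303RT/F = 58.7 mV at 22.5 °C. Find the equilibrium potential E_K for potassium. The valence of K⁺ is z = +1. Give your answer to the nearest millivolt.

-71 mV

E = (58.7/z) · log₁₀([K⁺]_out/[K⁺]_in) with z = +1.
= (58.7/1) · log₁₀(8.29/135) = 58.70 · log₁₀(0.06141)
= 58.70 · (-1.2118) = -71.13 mV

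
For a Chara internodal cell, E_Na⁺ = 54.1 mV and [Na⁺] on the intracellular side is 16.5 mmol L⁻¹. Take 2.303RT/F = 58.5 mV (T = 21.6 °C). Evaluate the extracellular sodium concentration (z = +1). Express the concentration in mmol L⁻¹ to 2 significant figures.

140 mmol L⁻¹

Nernst: E = (58.5/1) · log₁₀([out]/[in]), so log₁₀([out]/[in]) = 54.1 × 1 / 58.5 = 0.9248.
[out]/[in] = 10^(0.9248) = 8.41.
[out] = 8.41 × 16.5 = 138.8 mmol L⁻¹.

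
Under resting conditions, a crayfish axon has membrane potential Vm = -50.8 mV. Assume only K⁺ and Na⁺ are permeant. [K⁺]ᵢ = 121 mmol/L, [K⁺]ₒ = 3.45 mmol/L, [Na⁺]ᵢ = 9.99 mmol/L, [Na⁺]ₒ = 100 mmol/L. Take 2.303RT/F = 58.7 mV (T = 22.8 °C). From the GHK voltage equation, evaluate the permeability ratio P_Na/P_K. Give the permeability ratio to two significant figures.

Let α = P_Na/P_K. GHK: Vm = 58.7·log₁₀[(Kₒ + α·Naₒ)/(Kᵢ + α·Naᵢ)].
10^(Vm/58.7) = 10^(-50.8/58.7) = 0.13633
So 0.13633·(Kᵢ + α·Naᵢ) = Kₒ + α·Naₒ → α = (0.13633·121.0 − 3.45) / (100.0 − 0.13633·9.99)
α = (16.5 − 3.45) / (100.0 − 1.362) = 13.05/98.64 = 0.1323

0.13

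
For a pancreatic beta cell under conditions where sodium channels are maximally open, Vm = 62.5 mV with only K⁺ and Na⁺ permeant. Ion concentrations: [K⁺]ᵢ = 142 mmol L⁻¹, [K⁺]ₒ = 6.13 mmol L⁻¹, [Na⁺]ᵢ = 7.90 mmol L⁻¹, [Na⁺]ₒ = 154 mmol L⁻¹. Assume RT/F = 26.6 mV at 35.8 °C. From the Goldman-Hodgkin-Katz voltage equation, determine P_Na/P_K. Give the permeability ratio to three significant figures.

20.8

Let α = P_Na/P_K. GHK: Vm = 26.6·ln[(Kₒ + α·Naₒ)/(Kᵢ + α·Naᵢ)].
e^(Vm/26.6) = e^(62.5/26.6) = 10.482
So 10.482·(Kᵢ + α·Naᵢ) = Kₒ + α·Naₒ → α = (10.482·142.0 − 6.13) / (154.0 − 10.482·7.9)
α = (1488 − 6.13) / (154.0 − 82.8) = 1482/71.2 = 20.82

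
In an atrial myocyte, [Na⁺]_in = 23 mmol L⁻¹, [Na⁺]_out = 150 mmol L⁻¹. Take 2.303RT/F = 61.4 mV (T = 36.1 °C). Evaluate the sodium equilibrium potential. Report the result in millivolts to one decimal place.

50.0 mV

E = (61.4/z) · log₁₀([Na⁺]_out/[Na⁺]_in) with z = +1.
= (61.4/1) · log₁₀(150/23) = 61.40 · log₁₀(6.522)
= 61.40 · (0.8144) = 50.00 mV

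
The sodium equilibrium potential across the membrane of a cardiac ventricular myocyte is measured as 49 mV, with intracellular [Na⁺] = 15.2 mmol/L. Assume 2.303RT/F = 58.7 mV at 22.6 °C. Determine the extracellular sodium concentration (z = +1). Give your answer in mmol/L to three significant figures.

104 mmol/L

Nernst: E = (58.7/1) · log₁₀([out]/[in]), so log₁₀([out]/[in]) = 49.0 × 1 / 58.7 = 0.8348.
[out]/[in] = 10^(0.8348) = 6.835.
[out] = 6.835 × 15.2 = 103.9 mmol/L.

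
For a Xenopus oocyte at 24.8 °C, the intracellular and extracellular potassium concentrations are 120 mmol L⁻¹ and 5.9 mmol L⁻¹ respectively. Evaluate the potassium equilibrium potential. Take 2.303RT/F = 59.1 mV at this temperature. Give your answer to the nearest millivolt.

E = (59.1/z) · log₁₀([K⁺]_out/[K⁺]_in) with z = +1.
= (59.1/1) · log₁₀(5.9/120) = 59.10 · log₁₀(0.04917)
= 59.10 · (-1.3083) = -77.32 mV

-77 mV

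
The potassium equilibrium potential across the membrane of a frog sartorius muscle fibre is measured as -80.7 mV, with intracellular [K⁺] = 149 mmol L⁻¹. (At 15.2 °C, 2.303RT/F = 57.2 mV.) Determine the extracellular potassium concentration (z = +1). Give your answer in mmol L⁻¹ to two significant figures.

5.8 mmol L⁻¹

Nernst: E = (57.2/1) · log₁₀([out]/[in]), so log₁₀([out]/[in]) = -80.7 × 1 / 57.2 = -1.4108.
[out]/[in] = 10^(-1.4108) = 0.03883.
[out] = 0.03883 × 149 = 5.786 mmol L⁻¹.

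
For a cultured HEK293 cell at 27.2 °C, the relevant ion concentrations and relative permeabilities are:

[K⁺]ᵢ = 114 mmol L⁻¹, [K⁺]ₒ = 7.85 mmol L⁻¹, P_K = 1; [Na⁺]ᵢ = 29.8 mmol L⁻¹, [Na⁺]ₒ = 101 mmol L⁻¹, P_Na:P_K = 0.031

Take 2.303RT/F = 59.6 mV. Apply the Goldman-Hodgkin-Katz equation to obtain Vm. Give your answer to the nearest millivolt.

-61 mV

Vm = 59.6 · log₁₀[(Σ P·[cation]ₒ + Σ P·[anion]ᵢ) / (Σ P·[cation]ᵢ + Σ P·[anion]ₒ)]
Numerator = 1×7.85 + 0.031×101 = 10.98
Denominator = 1×114 + 0.031×29.8 = 114.9
Vm = 59.6 · log₁₀(0.09555) = 59.6 × (-1.0198) = -60.78 mV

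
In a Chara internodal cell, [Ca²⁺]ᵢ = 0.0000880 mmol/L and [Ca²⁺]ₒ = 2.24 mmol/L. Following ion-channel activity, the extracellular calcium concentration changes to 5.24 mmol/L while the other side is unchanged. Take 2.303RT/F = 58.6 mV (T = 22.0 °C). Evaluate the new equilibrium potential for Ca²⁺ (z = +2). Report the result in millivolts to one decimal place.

After the shift: [Ca²⁺]_out = 5.24, [Ca²⁺]_in = 0.0000880 mmol/L.
E_new = (58.6/2)·log₁₀(5.24/0.0000880) = 29.30 · (4.7748) = 139.90 mV

139.9 mV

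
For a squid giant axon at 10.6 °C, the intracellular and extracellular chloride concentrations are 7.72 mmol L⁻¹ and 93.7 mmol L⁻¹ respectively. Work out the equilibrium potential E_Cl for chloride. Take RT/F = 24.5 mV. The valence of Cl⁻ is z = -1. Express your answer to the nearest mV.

-61 mV

E = (24.5/z) · ln([Cl⁻]_out/[Cl⁻]_in) with z = -1.
For an anion, dividing by z = -1 reverses the sign.
= (24.5/-1) · ln(93.7/7.72) = -24.50 · ln(12.14)
= -24.50 · (2.4963) = -61.16 mV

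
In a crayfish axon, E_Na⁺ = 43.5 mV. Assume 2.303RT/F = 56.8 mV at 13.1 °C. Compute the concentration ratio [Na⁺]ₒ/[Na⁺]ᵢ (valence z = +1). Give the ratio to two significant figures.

5.8

log₁₀([out]/[in]) = E·z/(56.8) = 43.5 × 1 / 56.8 = 0.7658
[out]/[in] = 10^(0.7658) = 5.832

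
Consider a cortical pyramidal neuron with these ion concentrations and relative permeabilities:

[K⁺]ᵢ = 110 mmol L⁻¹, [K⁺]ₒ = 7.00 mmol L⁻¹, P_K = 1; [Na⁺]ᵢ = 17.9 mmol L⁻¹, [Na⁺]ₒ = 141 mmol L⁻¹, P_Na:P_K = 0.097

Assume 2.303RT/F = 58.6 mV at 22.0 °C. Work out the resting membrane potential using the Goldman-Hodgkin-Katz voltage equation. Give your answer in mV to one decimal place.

-42.9 mV

Vm = 58.6 · log₁₀[(Σ P·[cation]ₒ + Σ P·[anion]ᵢ) / (Σ P·[cation]ᵢ + Σ P·[anion]ₒ)]
Numerator = 1×7.00 + 0.097×141 = 20.68
Denominator = 1×110 + 0.097×17.9 = 111.7
Vm = 58.6 · log₁₀(0.18505) = 58.6 × (-0.7327) = -42.94 mV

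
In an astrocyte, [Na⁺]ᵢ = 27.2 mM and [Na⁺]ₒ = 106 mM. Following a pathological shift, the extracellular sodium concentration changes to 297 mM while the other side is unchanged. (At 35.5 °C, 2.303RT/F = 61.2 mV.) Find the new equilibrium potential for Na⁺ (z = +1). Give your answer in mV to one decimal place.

63.5 mV

After the shift: [Na⁺]_out = 297, [Na⁺]_in = 27.2 mM.
E_new = (61.2/1)·log₁₀(297/27.2) = 61.20 · (1.0382) = 63.54 mV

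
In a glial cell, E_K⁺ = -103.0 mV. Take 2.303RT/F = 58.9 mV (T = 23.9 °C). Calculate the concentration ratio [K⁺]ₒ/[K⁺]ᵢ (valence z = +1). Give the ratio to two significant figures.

0.018

log₁₀([out]/[in]) = E·z/(58.9) = -103.0 × 1 / 58.9 = -1.7487
[out]/[in] = 10^(-1.7487) = 0.01784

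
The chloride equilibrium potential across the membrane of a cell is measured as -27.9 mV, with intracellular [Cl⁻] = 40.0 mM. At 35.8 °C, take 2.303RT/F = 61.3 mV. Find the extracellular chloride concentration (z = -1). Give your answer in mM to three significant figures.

114 mM

Nernst: E = (61.3/-1) · log₁₀([out]/[in]), so log₁₀([out]/[in]) = -27.9 × -1 / 61.3 = 0.4551.
[out]/[in] = 10^(0.4551) = 2.852.
[out] = 2.852 × 40.0 = 114.1 mM.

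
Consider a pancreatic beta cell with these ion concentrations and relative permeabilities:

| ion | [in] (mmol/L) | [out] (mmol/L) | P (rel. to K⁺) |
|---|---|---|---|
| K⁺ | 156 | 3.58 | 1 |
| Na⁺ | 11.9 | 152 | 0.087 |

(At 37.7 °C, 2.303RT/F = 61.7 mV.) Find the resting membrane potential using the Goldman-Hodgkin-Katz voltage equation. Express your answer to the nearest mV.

-60 mV

Vm = 61.7 · log₁₀[(Σ P·[cation]ₒ + Σ P·[anion]ᵢ) / (Σ P·[cation]ᵢ + Σ P·[anion]ₒ)]
Numerator = 1×3.58 + 0.087×152 = 16.8
Denominator = 1×156 + 0.087×11.9 = 157
Vm = 61.7 · log₁₀(0.10701) = 61.7 × (-0.9706) = -59.89 mV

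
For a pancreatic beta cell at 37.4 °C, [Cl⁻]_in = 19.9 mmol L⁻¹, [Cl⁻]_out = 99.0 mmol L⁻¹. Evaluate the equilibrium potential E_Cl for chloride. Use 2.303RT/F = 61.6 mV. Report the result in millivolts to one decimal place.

E = (61.6/z) · log₁₀([Cl⁻]_out/[Cl⁻]_in) with z = -1.
For an anion, dividing by z = -1 reverses the sign.
= (61.6/-1) · log₁₀(99.0/19.9) = -61.60 · log₁₀(4.975)
= -61.60 · (0.6968) = -42.92 mV

-42.9 mV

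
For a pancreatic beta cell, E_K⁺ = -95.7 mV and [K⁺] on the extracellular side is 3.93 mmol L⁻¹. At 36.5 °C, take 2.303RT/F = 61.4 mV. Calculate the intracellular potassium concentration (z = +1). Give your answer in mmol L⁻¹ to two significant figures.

Nernst: E = (61.4/1) · log₁₀([out]/[in]), so log₁₀([out]/[in]) = -95.7 × 1 / 61.4 = -1.5586.
[out]/[in] = 10^(-1.5586) = 0.02763.
[in] = 3.93 / 0.02763 = 142.2 mmol L⁻¹.

140 mmol L⁻¹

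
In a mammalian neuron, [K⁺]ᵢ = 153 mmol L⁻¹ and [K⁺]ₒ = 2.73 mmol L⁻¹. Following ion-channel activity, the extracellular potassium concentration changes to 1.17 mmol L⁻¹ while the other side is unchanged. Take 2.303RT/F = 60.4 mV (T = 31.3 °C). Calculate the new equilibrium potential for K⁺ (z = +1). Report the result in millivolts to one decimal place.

After the shift: [K⁺]_out = 1.17, [K⁺]_in = 153 mmol L⁻¹.
E_new = (60.4/1)·log₁₀(1.17/153) = 60.40 · (-2.1165) = -127.84 mV

-127.8 mV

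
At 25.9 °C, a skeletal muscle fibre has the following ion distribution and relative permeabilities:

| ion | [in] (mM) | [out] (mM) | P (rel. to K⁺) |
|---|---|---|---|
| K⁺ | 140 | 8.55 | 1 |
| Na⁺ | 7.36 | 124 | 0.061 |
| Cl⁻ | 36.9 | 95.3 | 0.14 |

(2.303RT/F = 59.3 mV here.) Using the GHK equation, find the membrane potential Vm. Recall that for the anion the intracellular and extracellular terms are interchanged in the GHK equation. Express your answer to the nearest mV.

-51 mV

Vm = 59.3 · log₁₀[(Σ P·[cation]ₒ + Σ P·[anion]ᵢ) / (Σ P·[cation]ᵢ + Σ P·[anion]ₒ)]
Numerator = 1×8.55 + 0.061×124 + 0.14×36.9 = 21.28
Denominator = 1×140 + 0.061×7.36 + 0.14×95.3 = 153.8
Vm = 59.3 · log₁₀(0.13837) = 59.3 × (-0.8590) = -50.94 mV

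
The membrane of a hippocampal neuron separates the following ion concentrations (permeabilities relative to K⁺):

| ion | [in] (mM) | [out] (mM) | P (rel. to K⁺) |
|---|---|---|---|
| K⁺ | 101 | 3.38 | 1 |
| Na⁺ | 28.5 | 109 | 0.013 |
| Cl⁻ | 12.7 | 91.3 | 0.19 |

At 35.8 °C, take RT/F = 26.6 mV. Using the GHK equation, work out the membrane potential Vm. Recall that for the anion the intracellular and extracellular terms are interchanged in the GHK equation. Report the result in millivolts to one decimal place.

Vm = 26.6 · ln[(Σ P·[cation]ₒ + Σ P·[anion]ᵢ) / (Σ P·[cation]ᵢ + Σ P·[anion]ₒ)]
Numerator = 1×3.38 + 0.013×109 + 0.19×12.7 = 7.21
Denominator = 1×101 + 0.013×28.5 + 0.19×91.3 = 118.7
Vm = 26.6 · ln(0.060732) = 26.6 × (-2.8013) = -74.51 mV

-74.5 mV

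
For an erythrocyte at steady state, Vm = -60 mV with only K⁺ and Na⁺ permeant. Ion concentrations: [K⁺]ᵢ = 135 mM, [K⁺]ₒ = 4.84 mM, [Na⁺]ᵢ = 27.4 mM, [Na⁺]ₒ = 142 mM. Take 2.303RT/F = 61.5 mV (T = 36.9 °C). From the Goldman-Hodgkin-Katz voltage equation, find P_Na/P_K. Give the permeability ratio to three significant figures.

Let α = P_Na/P_K. GHK: Vm = 61.5·log₁₀[(Kₒ + α·Naₒ)/(Kᵢ + α·Naᵢ)].
10^(Vm/61.5) = 10^(-60.0/61.5) = 0.10578
So 0.10578·(Kᵢ + α·Naᵢ) = Kₒ + α·Naₒ → α = (0.10578·135.0 − 4.84) / (142.0 − 0.10578·27.4)
α = (14.28 − 4.84) / (142.0 − 2.898) = 9.44/139.1 = 0.06786

0.0679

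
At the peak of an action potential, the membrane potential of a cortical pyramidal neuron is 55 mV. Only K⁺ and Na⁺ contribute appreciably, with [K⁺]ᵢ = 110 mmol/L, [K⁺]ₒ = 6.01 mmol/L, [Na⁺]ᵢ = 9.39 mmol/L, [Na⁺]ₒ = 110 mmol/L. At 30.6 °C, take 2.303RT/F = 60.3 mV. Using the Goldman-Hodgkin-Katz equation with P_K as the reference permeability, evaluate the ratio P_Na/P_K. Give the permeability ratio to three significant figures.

26.8

Let α = P_Na/P_K. GHK: Vm = 60.3·log₁₀[(Kₒ + α·Naₒ)/(Kᵢ + α·Naᵢ)].
10^(Vm/60.3) = 10^(55.0/60.3) = 8.1678
So 8.1678·(Kᵢ + α·Naᵢ) = Kₒ + α·Naₒ → α = (8.1678·110.0 − 6.01) / (110.0 − 8.1678·9.39)
α = (898.5 − 6.01) / (110.0 − 76.7) = 892.5/33.3 = 26.8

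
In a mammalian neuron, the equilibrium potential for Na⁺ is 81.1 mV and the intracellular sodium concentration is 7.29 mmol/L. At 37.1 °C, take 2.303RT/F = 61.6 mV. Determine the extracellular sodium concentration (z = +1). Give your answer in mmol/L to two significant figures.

150 mmol/L

Nernst: E = (61.6/1) · log₁₀([out]/[in]), so log₁₀([out]/[in]) = 81.1 × 1 / 61.6 = 1.3166.
[out]/[in] = 10^(1.3166) = 20.73.
[out] = 20.73 × 7.29 = 151.1 mmol/L.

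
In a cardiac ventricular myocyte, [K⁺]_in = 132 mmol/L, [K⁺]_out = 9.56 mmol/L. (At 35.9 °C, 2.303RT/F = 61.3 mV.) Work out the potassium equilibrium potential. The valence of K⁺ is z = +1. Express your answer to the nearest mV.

E = (61.3/z) · log₁₀([K⁺]_out/[K⁺]_in) with z = +1.
= (61.3/1) · log₁₀(9.56/132) = 61.30 · log₁₀(0.07242)
= 61.30 · (-1.1401) = -69.89 mV

-70 mV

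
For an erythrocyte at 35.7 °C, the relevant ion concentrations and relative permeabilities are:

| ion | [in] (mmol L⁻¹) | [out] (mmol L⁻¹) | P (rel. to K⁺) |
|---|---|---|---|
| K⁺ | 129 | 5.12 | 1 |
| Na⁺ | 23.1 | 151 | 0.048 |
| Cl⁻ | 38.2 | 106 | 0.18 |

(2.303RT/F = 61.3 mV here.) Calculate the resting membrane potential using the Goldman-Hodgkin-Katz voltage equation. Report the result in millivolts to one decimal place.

Vm = 61.3 · log₁₀[(Σ P·[cation]ₒ + Σ P·[anion]ᵢ) / (Σ P·[cation]ᵢ + Σ P·[anion]ₒ)]
Numerator = 1×5.12 + 0.048×151 + 0.18×38.2 = 19.24
Denominator = 1×129 + 0.048×23.1 + 0.18×106 = 149.2
Vm = 61.3 · log₁₀(0.12899) = 61.3 × (-0.8894) = -54.52 mV

-54.5 mV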